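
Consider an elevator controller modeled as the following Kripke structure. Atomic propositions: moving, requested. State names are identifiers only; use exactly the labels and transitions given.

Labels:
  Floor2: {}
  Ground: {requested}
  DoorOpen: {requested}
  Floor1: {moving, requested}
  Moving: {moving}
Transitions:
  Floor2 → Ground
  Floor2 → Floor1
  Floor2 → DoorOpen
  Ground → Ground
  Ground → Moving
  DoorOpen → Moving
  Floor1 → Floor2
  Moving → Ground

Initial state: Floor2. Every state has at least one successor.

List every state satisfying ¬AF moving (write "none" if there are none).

{Floor2, Ground}

States satisfying moving: {Floor1, Moving}.
States satisfying AF moving: {DoorOpen, Floor1, Moving}.
States satisfying ¬AF moving: {Floor2, Ground}.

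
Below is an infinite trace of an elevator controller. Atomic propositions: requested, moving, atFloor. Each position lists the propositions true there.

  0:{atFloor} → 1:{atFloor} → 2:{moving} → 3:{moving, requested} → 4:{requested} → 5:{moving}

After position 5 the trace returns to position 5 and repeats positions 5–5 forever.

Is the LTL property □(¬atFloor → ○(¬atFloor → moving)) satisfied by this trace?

¬atFloor → ○(¬atFloor → moving) must hold at every position from 0 onward. It fails at position 3, so □(¬atFloor → ○(¬atFloor → moving)) is false.
Positions where ¬atFloor holds: 2, 3, 4, 5.
Check ○(¬atFloor → moving) at each: 2→ok, 3→fails, 4→ok, 5→ok.

Violated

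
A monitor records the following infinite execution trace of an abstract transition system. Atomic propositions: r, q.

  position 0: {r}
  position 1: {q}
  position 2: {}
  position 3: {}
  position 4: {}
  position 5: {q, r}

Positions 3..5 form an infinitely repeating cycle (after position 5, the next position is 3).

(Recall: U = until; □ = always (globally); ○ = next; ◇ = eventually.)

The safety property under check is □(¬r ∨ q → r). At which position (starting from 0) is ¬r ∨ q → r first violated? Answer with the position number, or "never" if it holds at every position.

Check ¬r ∨ q → r at each position in order: 0 ✓.
At position 1 the labels are {q}, so ¬r ∨ q → r is false there. This is the first violation.

1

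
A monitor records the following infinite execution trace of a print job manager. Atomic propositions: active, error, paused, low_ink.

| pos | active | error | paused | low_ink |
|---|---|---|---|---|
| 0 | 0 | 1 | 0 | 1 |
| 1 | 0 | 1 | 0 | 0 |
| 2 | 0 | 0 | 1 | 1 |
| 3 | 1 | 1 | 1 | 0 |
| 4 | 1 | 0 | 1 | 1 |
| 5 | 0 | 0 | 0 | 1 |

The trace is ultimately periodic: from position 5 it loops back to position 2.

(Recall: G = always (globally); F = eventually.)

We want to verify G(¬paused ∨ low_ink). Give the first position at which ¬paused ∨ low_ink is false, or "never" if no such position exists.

3

Check ¬paused ∨ low_ink at each position in order: 0 ✓, 1 ✓, 2 ✓.
At position 3 the labels are {active, error, paused}, so ¬paused ∨ low_ink is false there. This is the first violation.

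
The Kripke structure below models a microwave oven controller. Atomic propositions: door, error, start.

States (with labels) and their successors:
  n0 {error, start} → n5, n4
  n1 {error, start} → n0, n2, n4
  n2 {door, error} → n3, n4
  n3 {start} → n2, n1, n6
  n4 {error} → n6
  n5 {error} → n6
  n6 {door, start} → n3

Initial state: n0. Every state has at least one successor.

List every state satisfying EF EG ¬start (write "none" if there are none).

States satisfying EG ¬start: ∅.
States satisfying EF EG ¬start: ∅.

none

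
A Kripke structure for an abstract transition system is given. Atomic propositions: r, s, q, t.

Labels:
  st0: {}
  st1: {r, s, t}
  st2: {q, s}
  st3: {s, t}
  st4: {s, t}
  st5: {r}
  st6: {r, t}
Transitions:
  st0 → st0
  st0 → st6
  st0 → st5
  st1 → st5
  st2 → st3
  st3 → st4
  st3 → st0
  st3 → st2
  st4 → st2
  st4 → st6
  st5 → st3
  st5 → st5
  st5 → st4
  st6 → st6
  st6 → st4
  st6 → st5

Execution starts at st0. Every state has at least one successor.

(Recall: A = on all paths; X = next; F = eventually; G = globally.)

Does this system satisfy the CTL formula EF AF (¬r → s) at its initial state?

Satisfied

States satisfying AF (¬r → s): {st1, st2, st3, st4, st5, st6}.
States satisfying EF AF (¬r → s): {st0, st1, st2, st3, st4, st5, st6}.
Some path from st0 reaches a state where AF (¬r → s) holds.
st0 ∈ Sat(EF AF (¬r → s)).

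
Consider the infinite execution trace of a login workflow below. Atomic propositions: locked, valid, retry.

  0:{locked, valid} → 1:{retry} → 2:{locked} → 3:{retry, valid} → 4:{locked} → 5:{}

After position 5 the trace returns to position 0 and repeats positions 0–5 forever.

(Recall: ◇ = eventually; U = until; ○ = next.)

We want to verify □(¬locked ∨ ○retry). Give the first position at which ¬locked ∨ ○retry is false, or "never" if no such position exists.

Check ¬locked ∨ ○retry at each position in order: 0 ✓, 1 ✓, 2 ✓, 3 ✓.
At position 4 the labels are {locked} and the next position 5 has {}, so ¬locked ∨ ○retry is false there. This is the first violation.

4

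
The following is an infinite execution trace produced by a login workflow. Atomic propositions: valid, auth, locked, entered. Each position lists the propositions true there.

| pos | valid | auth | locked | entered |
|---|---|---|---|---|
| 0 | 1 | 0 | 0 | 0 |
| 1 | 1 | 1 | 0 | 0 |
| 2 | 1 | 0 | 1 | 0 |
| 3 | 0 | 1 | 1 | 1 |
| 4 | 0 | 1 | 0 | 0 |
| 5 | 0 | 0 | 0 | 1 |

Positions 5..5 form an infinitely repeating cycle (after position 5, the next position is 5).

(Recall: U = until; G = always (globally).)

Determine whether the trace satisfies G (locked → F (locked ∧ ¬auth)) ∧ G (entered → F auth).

locked → F (locked ∧ ¬auth) must hold at every position from 0 onward. It fails at position 3, so G (locked → F (locked ∧ ¬auth)) is false.
Positions where locked holds: 2, 3.
Check F (locked ∧ ¬auth) at each: 2→ok, 3→fails.
entered → F auth must hold at every position from 0 onward. It fails at position 5, so G (entered → F auth) is false.
Positions where entered holds: 3, 5.
Check F auth at each: 3→ok, 5→fails.
At position 0: G (locked → F (locked ∧ ¬auth)) is false; G (entered → F auth) is false; so G (locked → F (locked ∧ ¬auth)) ∧ G (entered → F auth) is false.

Does not hold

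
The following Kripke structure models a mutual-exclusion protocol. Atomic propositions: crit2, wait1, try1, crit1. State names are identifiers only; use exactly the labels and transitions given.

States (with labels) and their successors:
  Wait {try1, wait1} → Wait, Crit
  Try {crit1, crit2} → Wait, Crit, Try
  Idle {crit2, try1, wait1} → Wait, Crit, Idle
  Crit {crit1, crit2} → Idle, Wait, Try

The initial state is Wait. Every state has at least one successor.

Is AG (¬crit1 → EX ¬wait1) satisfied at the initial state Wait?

States satisfying ¬crit1 → EX ¬wait1: {Wait, Try, Idle, Crit}.
States satisfying AG (¬crit1 → EX ¬wait1): {Wait, Try, Idle, Crit}.
Every state reachable from Wait satisfies ¬crit1 → EX ¬wait1.
Wait ∈ Sat(AG (¬crit1 → EX ¬wait1)).

Satisfied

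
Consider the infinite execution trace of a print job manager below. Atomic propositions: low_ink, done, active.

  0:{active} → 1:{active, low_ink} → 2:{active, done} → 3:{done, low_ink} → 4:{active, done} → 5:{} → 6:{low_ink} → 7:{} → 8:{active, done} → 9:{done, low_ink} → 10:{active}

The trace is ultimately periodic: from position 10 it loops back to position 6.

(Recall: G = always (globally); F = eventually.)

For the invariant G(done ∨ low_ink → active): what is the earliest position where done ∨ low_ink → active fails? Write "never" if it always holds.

Check done ∨ low_ink → active at each position in order: 0 ✓, 1 ✓, 2 ✓.
At position 3 the labels are {done, low_ink}, so done ∨ low_ink → active is false there. This is the first violation.

3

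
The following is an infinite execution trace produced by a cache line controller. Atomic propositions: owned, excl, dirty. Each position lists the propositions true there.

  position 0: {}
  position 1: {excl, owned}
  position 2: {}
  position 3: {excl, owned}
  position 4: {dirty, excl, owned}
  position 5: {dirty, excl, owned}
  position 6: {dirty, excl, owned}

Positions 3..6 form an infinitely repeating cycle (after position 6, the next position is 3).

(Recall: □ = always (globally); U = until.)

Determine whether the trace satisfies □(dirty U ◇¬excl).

Does not hold

dirty U ◇¬excl must hold at every position from 0 onward. It fails at position 3, so □(dirty U ◇¬excl) is false.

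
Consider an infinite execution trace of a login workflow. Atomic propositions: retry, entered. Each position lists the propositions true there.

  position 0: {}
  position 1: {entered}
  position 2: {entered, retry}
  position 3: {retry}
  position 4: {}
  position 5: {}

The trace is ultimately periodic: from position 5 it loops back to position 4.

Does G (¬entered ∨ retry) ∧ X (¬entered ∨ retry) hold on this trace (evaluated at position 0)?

¬entered ∨ retry must hold at every position from 0 onward. It fails at position 1, so G (¬entered ∨ retry) is false.
The position after 0 is 1; ¬entered ∨ retry is false there.
At position 0: G (¬entered ∨ retry) is false; X (¬entered ∨ retry) is false; so G (¬entered ∨ retry) ∧ X (¬entered ∨ retry) is false.

Violated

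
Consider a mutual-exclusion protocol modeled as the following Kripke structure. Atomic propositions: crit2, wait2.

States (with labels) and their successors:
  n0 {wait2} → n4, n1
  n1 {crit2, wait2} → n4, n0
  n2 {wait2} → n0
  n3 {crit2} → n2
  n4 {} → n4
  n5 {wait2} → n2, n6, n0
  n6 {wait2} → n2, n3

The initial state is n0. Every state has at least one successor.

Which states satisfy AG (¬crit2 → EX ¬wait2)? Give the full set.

{n0, n1, n4}

States satisfying ¬crit2 → EX ¬wait2: {n0, n1, n3, n4, n6}.
States satisfying AG (¬crit2 → EX ¬wait2): {n0, n1, n4}.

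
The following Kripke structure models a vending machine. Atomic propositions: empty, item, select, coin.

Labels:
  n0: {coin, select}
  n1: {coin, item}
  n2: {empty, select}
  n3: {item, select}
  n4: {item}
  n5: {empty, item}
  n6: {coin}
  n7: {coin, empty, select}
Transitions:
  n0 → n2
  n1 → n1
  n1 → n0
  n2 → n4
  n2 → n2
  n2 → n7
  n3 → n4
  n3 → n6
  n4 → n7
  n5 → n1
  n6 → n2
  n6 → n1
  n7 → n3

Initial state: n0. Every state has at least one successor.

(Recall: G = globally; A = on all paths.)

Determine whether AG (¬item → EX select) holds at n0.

Satisfied

States satisfying ¬item → EX select: {n0, n1, n2, n3, n4, n5, n6, n7}.
States satisfying AG (¬item → EX select): {n0, n1, n2, n3, n4, n5, n6, n7}.
Every state reachable from n0 satisfies ¬item → EX select.
n0 ∈ Sat(AG (¬item → EX select)).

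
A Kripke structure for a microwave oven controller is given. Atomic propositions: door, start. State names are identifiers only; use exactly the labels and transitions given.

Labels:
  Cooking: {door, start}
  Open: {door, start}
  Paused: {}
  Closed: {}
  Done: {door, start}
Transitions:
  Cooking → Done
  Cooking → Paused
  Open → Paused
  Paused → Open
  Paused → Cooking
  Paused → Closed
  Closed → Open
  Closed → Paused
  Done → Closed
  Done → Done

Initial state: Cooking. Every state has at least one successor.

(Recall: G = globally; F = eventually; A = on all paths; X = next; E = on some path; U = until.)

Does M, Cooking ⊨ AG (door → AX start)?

States satisfying door → AX start: {Paused, Closed}.
States satisfying AG (door → AX start): ∅.
Cooking is reachable from Cooking and violates door → AX start, so AG fails at Cooking.
Cooking ∉ Sat(AG (door → AX start)).

Violated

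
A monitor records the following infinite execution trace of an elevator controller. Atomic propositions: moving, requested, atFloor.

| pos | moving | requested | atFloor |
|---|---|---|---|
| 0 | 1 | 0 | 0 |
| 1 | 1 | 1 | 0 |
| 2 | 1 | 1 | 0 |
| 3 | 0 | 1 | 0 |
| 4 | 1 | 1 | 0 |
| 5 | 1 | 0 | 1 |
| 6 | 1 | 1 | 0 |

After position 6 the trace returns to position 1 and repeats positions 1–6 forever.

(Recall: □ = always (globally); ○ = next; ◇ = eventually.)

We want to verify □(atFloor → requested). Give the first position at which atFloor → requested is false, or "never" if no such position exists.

Check atFloor → requested at each position in order: 0 ✓, 1 ✓, 2 ✓, 3 ✓, 4 ✓.
At position 5 the labels are {atFloor, moving}, so atFloor → requested is false there. This is the first violation.

5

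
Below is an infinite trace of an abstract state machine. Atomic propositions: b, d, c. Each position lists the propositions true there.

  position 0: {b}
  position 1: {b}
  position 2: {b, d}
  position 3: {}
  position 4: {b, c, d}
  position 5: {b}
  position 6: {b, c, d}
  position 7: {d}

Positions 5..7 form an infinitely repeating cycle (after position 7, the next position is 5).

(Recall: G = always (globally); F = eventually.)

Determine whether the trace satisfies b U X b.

Walking from position 0: X b first holds at position 0, and b holds at every earlier position along the way, so b U X b holds.

Yes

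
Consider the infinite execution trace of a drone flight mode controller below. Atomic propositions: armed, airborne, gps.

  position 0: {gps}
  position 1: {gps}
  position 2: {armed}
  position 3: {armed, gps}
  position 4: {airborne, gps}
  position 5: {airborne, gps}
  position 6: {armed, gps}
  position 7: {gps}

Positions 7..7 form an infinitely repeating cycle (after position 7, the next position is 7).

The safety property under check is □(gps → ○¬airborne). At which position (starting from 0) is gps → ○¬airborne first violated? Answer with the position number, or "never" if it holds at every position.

3

Check gps → ○¬airborne at each position in order: 0 ✓, 1 ✓, 2 ✓.
At position 3 the labels are {armed, gps} and the next position 4 has {airborne, gps}, so gps → ○¬airborne is false there. This is the first violation.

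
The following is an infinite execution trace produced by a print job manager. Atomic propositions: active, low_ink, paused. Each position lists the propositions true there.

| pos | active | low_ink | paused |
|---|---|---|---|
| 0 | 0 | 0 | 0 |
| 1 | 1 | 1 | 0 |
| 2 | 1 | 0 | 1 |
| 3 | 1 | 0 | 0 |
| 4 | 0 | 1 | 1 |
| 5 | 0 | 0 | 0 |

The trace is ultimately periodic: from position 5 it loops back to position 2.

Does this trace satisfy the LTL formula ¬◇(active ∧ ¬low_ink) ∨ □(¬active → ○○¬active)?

No

¬active → ○○¬active must hold at every position from 0 onward. It fails at position 0, so □(¬active → ○○¬active) is false.
Positions where ¬active holds: 0, 4, 5.
Check ○○¬active at each: 0→fails, 4→fails, 5→fails.
At position 0: ¬◇(active ∧ ¬low_ink) is false; □(¬active → ○○¬active) is false; so ¬◇(active ∧ ¬low_ink) ∨ □(¬active → ○○¬active) is false.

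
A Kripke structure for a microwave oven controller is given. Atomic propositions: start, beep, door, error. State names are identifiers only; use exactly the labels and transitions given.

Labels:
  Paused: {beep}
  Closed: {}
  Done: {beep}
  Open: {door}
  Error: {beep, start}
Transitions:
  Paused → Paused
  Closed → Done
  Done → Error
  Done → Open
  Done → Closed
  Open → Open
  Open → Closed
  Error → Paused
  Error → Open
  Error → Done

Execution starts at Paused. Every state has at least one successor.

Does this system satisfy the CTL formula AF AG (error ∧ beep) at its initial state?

Violated

States satisfying AG (error ∧ beep): ∅.
States satisfying AF AG (error ∧ beep): ∅.
There is a path from Paused along which AG (error ∧ beep) never holds.
Paused ∉ Sat(AF AG (error ∧ beep)).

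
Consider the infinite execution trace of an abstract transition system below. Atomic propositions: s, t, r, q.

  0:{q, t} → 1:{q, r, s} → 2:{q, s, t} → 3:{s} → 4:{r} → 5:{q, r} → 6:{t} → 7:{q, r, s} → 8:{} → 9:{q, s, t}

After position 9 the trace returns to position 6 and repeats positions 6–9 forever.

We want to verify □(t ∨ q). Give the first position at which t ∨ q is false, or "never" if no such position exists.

3

Check t ∨ q at each position in order: 0 ✓, 1 ✓, 2 ✓.
At position 3 the labels are {s}, so t ∨ q is false there. This is the first violation.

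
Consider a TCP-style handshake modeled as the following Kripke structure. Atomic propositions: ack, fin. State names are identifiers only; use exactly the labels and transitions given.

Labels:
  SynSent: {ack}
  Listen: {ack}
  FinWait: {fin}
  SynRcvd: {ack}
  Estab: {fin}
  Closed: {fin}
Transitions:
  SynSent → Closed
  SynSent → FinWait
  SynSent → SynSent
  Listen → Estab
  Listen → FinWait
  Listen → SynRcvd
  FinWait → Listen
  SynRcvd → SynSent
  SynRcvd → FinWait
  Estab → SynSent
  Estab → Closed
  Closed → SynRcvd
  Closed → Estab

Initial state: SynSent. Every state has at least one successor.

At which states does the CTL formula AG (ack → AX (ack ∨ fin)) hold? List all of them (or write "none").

States satisfying ack → AX (ack ∨ fin): {SynSent, Listen, FinWait, SynRcvd, Estab, Closed}.
States satisfying AG (ack → AX (ack ∨ fin)): {SynSent, Listen, FinWait, SynRcvd, Estab, Closed}.

{SynSent, Listen, FinWait, SynRcvd, Estab, Closed}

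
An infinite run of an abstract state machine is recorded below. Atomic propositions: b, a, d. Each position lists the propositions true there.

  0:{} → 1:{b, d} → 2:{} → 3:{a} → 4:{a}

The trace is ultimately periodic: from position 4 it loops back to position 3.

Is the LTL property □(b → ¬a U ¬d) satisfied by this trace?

b → ¬a U ¬d holds at every position 0..4, and those are all positions ever visited, so □(b → ¬a U ¬d) holds.
Positions where b holds: 1.
Check ¬a U ¬d at each: 1→ok.

Satisfied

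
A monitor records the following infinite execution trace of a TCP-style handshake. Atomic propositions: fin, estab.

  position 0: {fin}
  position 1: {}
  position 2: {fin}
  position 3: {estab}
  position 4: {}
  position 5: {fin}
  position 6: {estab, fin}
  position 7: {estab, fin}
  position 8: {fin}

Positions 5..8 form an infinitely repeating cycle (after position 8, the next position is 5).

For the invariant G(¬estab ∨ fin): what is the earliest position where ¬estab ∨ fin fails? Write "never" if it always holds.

3

Check ¬estab ∨ fin at each position in order: 0 ✓, 1 ✓, 2 ✓.
At position 3 the labels are {estab}, so ¬estab ∨ fin is false there. This is the first violation.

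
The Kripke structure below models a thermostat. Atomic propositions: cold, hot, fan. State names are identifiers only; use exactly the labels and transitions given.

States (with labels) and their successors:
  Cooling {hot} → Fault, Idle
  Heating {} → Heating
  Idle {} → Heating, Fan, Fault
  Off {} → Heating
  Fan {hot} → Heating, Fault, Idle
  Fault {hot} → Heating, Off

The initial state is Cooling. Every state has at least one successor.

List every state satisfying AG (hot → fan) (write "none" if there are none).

States satisfying hot → fan: {Heating, Idle, Off}.
States satisfying AG (hot → fan): {Heating, Off}.

{Heating, Off}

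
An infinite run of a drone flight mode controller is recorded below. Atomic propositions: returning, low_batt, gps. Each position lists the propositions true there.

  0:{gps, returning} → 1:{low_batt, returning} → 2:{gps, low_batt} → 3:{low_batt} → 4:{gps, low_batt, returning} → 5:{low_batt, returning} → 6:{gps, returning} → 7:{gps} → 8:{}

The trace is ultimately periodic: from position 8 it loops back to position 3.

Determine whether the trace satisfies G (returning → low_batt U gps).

Holds

returning → low_batt U gps holds at every position 0..8, and those are all positions ever visited, so G (returning → low_batt U gps) holds.
Positions where returning holds: 0, 1, 4, 5, 6.
Check low_batt U gps at each: 0→ok, 1→ok, 4→ok, 5→ok, 6→ok.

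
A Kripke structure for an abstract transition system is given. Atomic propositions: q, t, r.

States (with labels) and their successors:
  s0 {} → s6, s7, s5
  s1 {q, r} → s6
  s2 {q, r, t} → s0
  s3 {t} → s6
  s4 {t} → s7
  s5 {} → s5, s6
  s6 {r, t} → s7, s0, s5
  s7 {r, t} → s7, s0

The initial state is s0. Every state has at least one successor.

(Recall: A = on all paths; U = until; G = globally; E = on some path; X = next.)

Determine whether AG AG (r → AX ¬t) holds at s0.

States satisfying AG (r → AX ¬t): ∅.
States satisfying AG AG (r → AX ¬t): ∅.
s0 is reachable from s0 and violates AG (r → AX ¬t), so AG fails at s0.
s0 ∉ Sat(AG AG (r → AX ¬t)).

No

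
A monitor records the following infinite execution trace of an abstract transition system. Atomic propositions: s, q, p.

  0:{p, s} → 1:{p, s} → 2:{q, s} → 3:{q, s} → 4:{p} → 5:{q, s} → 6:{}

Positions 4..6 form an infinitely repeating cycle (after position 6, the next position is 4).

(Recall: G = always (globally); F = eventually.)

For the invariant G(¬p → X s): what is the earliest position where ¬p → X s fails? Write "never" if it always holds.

Check ¬p → X s at each position in order: 0 ✓, 1 ✓, 2 ✓.
At position 3 the labels are {q, s} and the next position 4 has {p}, so ¬p → X s is false there. This is the first violation.

3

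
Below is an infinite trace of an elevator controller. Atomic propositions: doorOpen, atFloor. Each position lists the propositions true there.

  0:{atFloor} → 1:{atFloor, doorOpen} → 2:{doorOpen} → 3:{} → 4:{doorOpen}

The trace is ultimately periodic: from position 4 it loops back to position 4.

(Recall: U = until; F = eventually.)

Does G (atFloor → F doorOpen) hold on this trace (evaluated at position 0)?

Yes

atFloor → F doorOpen holds at every position 0..4, and those are all positions ever visited, so G (atFloor → F doorOpen) holds.
Positions where atFloor holds: 0, 1.
Check F doorOpen at each: 0→ok, 1→ok.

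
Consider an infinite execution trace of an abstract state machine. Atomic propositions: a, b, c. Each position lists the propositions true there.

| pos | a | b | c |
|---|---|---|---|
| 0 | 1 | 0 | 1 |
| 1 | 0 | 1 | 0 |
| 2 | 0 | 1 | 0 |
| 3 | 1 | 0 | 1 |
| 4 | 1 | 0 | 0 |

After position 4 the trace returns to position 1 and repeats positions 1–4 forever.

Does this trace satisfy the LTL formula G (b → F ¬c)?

Holds

b → F ¬c holds at every position 0..4, and those are all positions ever visited, so G (b → F ¬c) holds.
Positions where b holds: 1, 2.
Check F ¬c at each: 1→ok, 2→ok.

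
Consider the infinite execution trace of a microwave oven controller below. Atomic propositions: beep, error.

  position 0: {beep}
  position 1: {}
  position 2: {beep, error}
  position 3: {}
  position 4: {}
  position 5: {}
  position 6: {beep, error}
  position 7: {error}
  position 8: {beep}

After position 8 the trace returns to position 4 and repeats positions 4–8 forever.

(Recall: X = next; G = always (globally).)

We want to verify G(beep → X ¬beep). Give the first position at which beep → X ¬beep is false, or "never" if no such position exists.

never

beep → X ¬beep holds at every position 0..8, and those are all the positions the trace ever visits, so the invariant G(beep → X ¬beep) is never violated.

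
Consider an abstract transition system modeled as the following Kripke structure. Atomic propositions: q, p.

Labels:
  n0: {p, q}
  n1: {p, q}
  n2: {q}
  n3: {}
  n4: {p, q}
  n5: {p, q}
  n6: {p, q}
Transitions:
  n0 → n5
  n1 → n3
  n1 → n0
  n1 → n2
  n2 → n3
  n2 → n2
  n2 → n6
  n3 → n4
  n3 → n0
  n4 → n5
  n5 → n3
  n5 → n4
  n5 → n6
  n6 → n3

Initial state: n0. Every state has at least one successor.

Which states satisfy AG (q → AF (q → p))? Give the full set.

States satisfying q → AF (q → p): {n0, n1, n3, n4, n5, n6}.
States satisfying AG (q → AF (q → p)): {n0, n3, n4, n5, n6}.

{n0, n3, n4, n5, n6}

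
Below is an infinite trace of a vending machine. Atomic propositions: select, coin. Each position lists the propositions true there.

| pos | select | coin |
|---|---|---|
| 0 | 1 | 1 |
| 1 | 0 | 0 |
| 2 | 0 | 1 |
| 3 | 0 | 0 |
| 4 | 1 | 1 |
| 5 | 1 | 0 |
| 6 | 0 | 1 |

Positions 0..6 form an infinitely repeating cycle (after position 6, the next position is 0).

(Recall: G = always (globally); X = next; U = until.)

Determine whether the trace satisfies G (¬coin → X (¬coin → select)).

Holds

¬coin → X (¬coin → select) holds at every position 0..6, and those are all positions ever visited, so G (¬coin → X (¬coin → select)) holds.
Positions where ¬coin holds: 1, 3, 5.
Check X (¬coin → select) at each: 1→ok, 3→ok, 5→ok.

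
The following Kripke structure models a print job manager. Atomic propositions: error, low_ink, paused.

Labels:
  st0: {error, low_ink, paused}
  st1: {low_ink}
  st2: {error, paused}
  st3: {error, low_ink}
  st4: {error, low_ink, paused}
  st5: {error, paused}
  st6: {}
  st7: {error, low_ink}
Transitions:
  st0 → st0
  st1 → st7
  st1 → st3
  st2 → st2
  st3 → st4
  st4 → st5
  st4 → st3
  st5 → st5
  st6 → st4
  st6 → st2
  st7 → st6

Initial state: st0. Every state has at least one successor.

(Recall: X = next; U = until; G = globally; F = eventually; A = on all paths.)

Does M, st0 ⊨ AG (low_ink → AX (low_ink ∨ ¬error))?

States satisfying low_ink → AX (low_ink ∨ ¬error): {st0, st1, st2, st3, st5, st6, st7}.
States satisfying AG (low_ink → AX (low_ink ∨ ¬error)): {st0, st2, st5}.
Every state reachable from st0 satisfies low_ink → AX (low_ink ∨ ¬error).
st0 ∈ Sat(AG (low_ink → AX (low_ink ∨ ¬error))).

Holds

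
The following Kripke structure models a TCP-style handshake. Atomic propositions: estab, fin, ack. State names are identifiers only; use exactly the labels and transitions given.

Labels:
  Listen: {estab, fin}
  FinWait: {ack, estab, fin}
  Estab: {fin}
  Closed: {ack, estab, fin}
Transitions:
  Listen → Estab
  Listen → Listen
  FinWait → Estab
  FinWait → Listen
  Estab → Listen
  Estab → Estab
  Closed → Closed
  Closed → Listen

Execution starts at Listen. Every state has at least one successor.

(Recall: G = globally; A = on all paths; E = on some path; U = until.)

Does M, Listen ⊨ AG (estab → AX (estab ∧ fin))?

States satisfying estab → AX (estab ∧ fin): {Estab, Closed}.
States satisfying AG (estab → AX (estab ∧ fin)): ∅.
Listen is reachable from Listen and violates estab → AX (estab ∧ fin), so AG fails at Listen.
Listen ∉ Sat(AG (estab → AX (estab ∧ fin))).

No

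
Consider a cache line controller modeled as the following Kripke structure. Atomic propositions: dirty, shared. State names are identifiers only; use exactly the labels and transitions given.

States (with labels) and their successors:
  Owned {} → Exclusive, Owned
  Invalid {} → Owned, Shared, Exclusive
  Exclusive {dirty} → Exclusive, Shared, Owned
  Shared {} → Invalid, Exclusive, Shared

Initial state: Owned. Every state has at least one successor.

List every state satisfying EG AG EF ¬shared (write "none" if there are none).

{Owned, Invalid, Exclusive, Shared}

States satisfying AG EF ¬shared: {Owned, Invalid, Exclusive, Shared}.
States satisfying EG AG EF ¬shared: {Owned, Invalid, Exclusive, Shared}.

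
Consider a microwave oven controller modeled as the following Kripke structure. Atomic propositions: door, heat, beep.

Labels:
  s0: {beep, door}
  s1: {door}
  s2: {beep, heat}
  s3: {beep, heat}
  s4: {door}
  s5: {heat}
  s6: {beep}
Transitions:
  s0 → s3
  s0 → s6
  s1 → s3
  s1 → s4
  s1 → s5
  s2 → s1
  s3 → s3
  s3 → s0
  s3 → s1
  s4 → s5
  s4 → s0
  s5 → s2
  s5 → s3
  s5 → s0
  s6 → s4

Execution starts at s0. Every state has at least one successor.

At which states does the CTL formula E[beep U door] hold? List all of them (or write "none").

{s0, s1, s2, s3, s4, s6}

States satisfying beep: {s0, s2, s3, s6}.
States satisfying door: {s0, s1, s4}.
States satisfying E[beep U door]: {s0, s1, s2, s3, s4, s6}.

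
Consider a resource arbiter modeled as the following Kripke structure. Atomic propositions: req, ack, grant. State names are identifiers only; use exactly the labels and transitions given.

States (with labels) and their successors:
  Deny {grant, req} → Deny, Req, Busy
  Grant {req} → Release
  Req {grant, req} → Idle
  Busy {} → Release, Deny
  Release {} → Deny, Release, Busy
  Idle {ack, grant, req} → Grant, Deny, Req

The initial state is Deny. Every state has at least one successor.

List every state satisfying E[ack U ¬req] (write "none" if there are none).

States satisfying ack: {Idle}.
States satisfying ¬req: {Busy, Release}.
States satisfying E[ack U ¬req]: {Busy, Release}.

{Busy, Release}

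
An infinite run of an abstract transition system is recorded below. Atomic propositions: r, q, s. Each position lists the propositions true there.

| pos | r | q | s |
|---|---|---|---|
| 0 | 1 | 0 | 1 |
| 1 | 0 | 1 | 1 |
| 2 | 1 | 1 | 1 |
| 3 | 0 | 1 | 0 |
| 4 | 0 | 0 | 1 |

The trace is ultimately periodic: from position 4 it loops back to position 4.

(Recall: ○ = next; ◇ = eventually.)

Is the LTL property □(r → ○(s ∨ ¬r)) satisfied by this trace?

Holds

r → ○(s ∨ ¬r) holds at every position 0..4, and those are all positions ever visited, so □(r → ○(s ∨ ¬r)) holds.
Positions where r holds: 0, 2.
Check ○(s ∨ ¬r) at each: 0→ok, 2→ok.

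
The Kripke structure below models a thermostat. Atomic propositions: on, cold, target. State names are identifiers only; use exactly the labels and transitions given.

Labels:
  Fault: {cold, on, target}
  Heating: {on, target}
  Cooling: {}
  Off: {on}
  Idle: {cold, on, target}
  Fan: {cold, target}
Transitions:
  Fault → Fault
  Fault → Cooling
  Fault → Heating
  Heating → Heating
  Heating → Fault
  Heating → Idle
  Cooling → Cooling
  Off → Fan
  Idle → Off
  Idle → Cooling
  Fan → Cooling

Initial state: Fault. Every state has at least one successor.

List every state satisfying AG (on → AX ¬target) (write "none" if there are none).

States satisfying on → AX ¬target: {Cooling, Idle, Fan}.
States satisfying AG (on → AX ¬target): {Cooling, Fan}.

{Cooling, Fan}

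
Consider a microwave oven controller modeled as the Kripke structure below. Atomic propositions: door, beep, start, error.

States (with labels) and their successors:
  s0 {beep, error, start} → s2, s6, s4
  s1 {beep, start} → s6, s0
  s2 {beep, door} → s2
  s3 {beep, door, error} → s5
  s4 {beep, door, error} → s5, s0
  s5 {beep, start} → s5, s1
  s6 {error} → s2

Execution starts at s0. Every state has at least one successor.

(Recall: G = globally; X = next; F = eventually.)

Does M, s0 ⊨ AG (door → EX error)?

No

States satisfying door → EX error: {s0, s1, s4, s5, s6}.
States satisfying AG (door → EX error): ∅.
s2 is reachable from s0 and violates door → EX error, so AG fails at s0.
s0 ∉ Sat(AG (door → EX error)).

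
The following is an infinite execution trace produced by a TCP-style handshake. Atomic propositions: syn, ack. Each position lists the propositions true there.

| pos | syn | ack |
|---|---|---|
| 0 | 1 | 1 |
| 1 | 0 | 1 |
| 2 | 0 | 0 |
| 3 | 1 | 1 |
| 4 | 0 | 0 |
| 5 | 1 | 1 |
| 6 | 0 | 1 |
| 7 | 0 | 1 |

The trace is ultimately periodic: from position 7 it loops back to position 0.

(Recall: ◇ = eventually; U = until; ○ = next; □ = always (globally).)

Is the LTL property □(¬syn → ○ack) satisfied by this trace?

¬syn → ○ack must hold at every position from 0 onward. It fails at position 1, so □(¬syn → ○ack) is false.
Positions where ¬syn holds: 1, 2, 4, 6, 7.
Check ○ack at each: 1→fails, 2→ok, 4→ok, 6→ok, 7→ok.

No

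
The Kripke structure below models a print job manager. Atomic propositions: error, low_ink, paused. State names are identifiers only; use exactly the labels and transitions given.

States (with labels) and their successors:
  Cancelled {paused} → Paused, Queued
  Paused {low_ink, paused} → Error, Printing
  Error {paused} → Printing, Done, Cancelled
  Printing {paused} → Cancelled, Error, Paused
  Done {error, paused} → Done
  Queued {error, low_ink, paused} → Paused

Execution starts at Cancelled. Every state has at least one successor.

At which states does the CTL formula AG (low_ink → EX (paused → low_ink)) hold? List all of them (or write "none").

{Done}

States satisfying low_ink → EX (paused → low_ink): {Cancelled, Error, Printing, Done, Queued}.
States satisfying AG (low_ink → EX (paused → low_ink)): {Done}.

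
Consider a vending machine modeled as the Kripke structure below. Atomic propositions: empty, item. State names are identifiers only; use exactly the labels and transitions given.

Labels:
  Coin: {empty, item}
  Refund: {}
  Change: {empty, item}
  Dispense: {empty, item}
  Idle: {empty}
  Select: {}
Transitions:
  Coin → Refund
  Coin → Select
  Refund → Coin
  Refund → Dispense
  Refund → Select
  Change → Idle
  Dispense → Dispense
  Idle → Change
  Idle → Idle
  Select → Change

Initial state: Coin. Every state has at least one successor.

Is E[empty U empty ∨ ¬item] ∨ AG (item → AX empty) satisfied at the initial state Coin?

Yes

States satisfying empty: {Coin, Change, Dispense, Idle}.
States satisfying empty ∨ ¬item: {Coin, Refund, Change, Dispense, Idle, Select}.
States satisfying E[empty U empty ∨ ¬item]: {Coin, Refund, Change, Dispense, Idle, Select}.
States satisfying item → AX empty: {Refund, Change, Dispense, Idle, Select}.
States satisfying AG (item → AX empty): {Change, Dispense, Idle, Select}.
States satisfying E[empty U empty ∨ ¬item] ∨ AG (item → AX empty): {Coin, Refund, Change, Dispense, Idle, Select}.
Coin ∈ Sat(E[empty U empty ∨ ¬item] ∨ AG (item → AX empty)).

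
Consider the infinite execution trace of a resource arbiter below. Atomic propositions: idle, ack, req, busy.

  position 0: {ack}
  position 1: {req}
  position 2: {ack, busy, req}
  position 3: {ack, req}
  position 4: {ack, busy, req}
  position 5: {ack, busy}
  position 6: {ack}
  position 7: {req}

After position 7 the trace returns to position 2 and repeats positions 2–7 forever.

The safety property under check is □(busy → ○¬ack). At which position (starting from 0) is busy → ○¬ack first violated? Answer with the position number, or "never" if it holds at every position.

Check busy → ○¬ack at each position in order: 0 ✓, 1 ✓.
At position 2 the labels are {ack, busy, req} and the next position 3 has {ack, req}, so busy → ○¬ack is false there. This is the first violation.

2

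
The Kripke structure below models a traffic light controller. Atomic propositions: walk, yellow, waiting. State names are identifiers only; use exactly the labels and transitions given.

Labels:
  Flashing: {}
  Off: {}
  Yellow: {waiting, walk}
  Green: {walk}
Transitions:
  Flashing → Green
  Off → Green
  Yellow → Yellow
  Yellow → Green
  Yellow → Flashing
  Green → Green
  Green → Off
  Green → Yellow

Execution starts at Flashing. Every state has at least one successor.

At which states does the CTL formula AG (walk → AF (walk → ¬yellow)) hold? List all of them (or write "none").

{Flashing, Off, Yellow, Green}

States satisfying walk → AF (walk → ¬yellow): {Flashing, Off, Yellow, Green}.
States satisfying AG (walk → AF (walk → ¬yellow)): {Flashing, Off, Yellow, Green}.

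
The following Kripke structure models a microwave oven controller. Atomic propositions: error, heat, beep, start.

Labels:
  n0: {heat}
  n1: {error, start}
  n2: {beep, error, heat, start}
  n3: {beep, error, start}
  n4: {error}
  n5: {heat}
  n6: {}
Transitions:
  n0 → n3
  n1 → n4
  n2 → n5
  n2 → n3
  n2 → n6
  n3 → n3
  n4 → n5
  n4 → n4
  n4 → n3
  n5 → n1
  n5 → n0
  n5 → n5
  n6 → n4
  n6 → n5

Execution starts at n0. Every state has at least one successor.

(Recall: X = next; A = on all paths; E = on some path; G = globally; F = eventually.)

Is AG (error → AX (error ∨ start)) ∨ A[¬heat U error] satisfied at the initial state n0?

States satisfying error → AX (error ∨ start): {n0, n1, n3, n5, n6}.
States satisfying AG (error → AX (error ∨ start)): {n0, n3}.
States satisfying ¬heat: {n1, n3, n4, n6}.
States satisfying error: {n1, n2, n3, n4}.
States satisfying A[¬heat U error]: {n1, n2, n3, n4}.
States satisfying AG (error → AX (error ∨ start)) ∨ A[¬heat U error]: {n0, n1, n2, n3, n4}.
n0 ∈ Sat(AG (error → AX (error ∨ start)) ∨ A[¬heat U error]).

Yes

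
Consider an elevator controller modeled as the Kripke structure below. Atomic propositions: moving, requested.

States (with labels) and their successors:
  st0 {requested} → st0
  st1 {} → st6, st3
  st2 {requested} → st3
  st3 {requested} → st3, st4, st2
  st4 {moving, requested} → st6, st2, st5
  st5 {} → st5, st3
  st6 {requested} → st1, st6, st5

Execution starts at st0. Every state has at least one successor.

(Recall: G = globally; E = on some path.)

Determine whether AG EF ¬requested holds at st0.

States satisfying EF ¬requested: {st1, st2, st3, st4, st5, st6}.
States satisfying AG EF ¬requested: {st1, st2, st3, st4, st5, st6}.
st0 is reachable from st0 and violates EF ¬requested, so AG fails at st0.
st0 ∉ Sat(AG EF ¬requested).

Violated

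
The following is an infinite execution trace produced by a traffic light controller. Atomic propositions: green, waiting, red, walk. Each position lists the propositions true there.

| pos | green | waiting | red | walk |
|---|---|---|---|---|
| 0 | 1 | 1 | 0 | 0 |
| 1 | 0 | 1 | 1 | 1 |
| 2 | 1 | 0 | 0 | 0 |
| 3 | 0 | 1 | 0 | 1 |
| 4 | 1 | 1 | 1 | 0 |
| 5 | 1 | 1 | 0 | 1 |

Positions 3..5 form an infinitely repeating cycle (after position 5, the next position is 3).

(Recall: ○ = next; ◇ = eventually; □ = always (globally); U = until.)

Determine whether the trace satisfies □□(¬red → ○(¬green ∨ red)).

□(¬red → ○(¬green ∨ red)) holds at every position 0..5, and those are all positions ever visited, so □□(¬red → ○(¬green ∨ red)) holds.

Yes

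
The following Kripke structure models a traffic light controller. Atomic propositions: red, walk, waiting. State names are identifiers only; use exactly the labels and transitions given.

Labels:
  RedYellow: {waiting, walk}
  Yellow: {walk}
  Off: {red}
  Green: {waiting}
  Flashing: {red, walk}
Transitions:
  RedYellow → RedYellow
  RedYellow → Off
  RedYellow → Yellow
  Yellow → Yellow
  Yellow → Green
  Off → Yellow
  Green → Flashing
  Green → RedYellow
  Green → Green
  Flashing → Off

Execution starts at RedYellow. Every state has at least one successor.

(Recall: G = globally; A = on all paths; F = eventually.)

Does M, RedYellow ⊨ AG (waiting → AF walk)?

States satisfying waiting → AF walk: {RedYellow, Yellow, Off, Flashing}.
States satisfying AG (waiting → AF walk): ∅.
Green is reachable from RedYellow and violates waiting → AF walk, so AG fails at RedYellow.
RedYellow ∉ Sat(AG (waiting → AF walk)).

Violated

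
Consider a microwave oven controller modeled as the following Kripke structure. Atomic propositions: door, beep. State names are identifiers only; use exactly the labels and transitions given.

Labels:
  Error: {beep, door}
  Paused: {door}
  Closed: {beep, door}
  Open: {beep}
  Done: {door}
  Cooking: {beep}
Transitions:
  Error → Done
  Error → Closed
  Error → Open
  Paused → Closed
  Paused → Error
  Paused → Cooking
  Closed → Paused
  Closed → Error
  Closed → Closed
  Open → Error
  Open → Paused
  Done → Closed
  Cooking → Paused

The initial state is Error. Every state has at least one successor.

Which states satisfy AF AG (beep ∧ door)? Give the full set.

none

States satisfying AG (beep ∧ door): ∅.
States satisfying AF AG (beep ∧ door): ∅.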